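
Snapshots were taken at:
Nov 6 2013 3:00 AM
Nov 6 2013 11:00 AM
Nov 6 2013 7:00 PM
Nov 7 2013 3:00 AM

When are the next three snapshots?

Nov 7 2013 11:00 AM, Nov 7 2013 7:00 PM, Nov 8 2013 3:00 AM

The interval is a steady 8 hours (8, 8, 8).
Nov 7 2013 3:00 AM + 8 h = Nov 7 2013 11:00 AM.
Nov 7 2013 11:00 AM + 8 h = Nov 7 2013 7:00 PM.
Nov 7 2013 7:00 PM + 8 h = Nov 8 2013 3:00 AM.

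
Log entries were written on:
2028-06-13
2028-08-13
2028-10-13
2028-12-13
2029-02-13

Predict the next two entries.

2029-04-13, 2029-06-13

Each date is the 13th; the gaps (61, 61, 61, 62) track the month lengths.
The rule is the 13th of every 2 months.
Next: April 2029 → 2029-04-13.
June 2029: 2029-06-13.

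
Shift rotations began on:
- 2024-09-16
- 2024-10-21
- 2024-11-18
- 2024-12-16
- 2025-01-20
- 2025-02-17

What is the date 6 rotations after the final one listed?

All dates are Mondays, 35, 28, 28, 35, 28 days apart.
Specifically, the 3rd Monday of each month.
March 2025 — 3rd Monday is 2025-03-17.
April 2025 — 3rd Monday is 2025-04-21.
May 2025 — 3rd Monday is 2025-05-19.
June 2025 — 3rd Monday is 2025-06-16.
3rd Monday of July 2025: 2025-07-21.
3rd Monday of August 2025: 2025-08-18.

2025-08-18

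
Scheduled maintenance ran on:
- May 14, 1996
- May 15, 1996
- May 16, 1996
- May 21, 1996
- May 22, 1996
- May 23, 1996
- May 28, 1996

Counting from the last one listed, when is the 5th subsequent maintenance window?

Every event lands on a Tuesday or Wednesday or Thursday (gaps cycle 1, 1, 5, 1, 1, 5).
So the schedule is: every Tuesday, Wednesday and Thursday.
The following Wednesday is May 29, 1996.
Next Thursday: May 30, 1996.
The following Tuesday is June 4, 1996.
The following Wednesday is June 5, 1996.
The following Thursday is June 6, 1996.

June 6, 1996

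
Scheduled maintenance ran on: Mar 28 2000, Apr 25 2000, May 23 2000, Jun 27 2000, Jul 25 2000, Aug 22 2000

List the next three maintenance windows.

Sep 26 2000, Oct 24 2000, Nov 28 2000

Gaps: 28, 28, 35, 28, 28 days — a mix of 28 and 35. Every date is a Tuesday.
Each is the 4th Tuesday of its month.
September 2000 — 4th Tuesday is Sep 26 2000.
October 2000 — 4th Tuesday is Oct 24 2000.
4th Tuesday of November 2000: Nov 28 2000.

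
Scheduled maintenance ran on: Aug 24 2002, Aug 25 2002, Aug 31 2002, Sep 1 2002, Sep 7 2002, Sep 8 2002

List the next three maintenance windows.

Sep 14 2002, Sep 15 2002, Sep 21 2002

The gap pattern 1, 6, 1, 6, 1 repeats every 2 events.
These are the Saturdays and Sundays of each week.
The following Saturday is Sep 14 2002.
The following Sunday is Sep 15 2002.
The following Saturday is Sep 21 2002.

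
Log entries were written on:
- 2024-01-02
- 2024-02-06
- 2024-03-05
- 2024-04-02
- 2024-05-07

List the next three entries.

2024-06-04, 2024-07-02, 2024-08-06

All dates are Tuesdays, 35, 28, 28, 35 days apart.
Specifically, the 1st Tuesday of each month.
June 2024 — 1st Tuesday is 2024-06-04.
July 2024 — 1st Tuesday is 2024-07-02.
1st Tuesday of August 2024: 2024-08-06.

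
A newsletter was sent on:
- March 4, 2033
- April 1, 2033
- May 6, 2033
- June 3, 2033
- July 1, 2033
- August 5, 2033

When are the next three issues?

These are Fridays at 28- or 35-day spacing (28, 35, 28, 28, 35).
The pattern: 1st Friday of the month.
1st Friday of September 2033: September 2, 2033.
October 2033 — 1st Friday is October 7, 2033.
November 2033 — 1st Friday is November 4, 2033.

September 2, 2033; October 7, 2033; November 4, 2033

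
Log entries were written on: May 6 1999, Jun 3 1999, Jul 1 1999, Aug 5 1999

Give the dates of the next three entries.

All dates are Thursdays, 28, 28, 35 days apart.
Specifically, the 1st Thursday of each month.
September 1999 — 1st Thursday is Sep 2 1999.
October 1999 — 1st Thursday is Oct 7 1999.
November 1999 — 1st Thursday is Nov 4 1999.

Sep 2 1999, Oct 7 1999, Nov 4 1999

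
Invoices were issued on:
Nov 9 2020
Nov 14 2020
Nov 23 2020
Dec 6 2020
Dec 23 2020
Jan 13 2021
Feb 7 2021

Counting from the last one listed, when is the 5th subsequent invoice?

Aug 11 2021

Intervals are 5, 9, 13, 17, 21, 25 days — an arithmetic progression with common difference 4.
Next gap: 29 days. Feb 7 2021 + 29 days = Mar 8 2021.
Next gap: 33 days. Mar 8 2021 + 33 days = Apr 10 2021.
Next gap: 37 days. Apr 10 2021 + 37 days = May 17 2021.
Next gap: 41 days. May 17 2021 + 41 days = Jun 27 2021.
Next gap: 45 days. Jun 27 2021 + 45 days = Aug 11 2021.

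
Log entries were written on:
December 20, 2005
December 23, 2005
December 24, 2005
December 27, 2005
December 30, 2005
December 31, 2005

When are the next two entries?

January 3, 2006; January 6, 2006

The gap pattern 3, 1, 3, 3, 1 repeats every 3 events.
These are the Tuesdays, Fridays and Saturdays of each week.
The following Tuesday is January 3, 2006.
The following Friday is January 6, 2006.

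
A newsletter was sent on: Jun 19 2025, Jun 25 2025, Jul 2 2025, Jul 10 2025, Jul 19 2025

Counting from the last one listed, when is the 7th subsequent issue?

Oct 18 2025

Intervals are 6, 7, 8, 9 days — an arithmetic progression with common difference 1.
Next gap: 10 days. Jul 19 2025 + 10 days = Jul 29 2025.
Next gap: 11 days. Jul 29 2025 + 11 days = Aug 9 2025.
Next gap: 12 days. Aug 9 2025 + 12 days = Aug 21 2025.
Next gap: 13 days. Aug 21 2025 + 13 days = Sep 3 2025.
Next gap: 14 days. Sep 3 2025 + 14 days = Sep 17 2025.
Next gap: 15 days. Sep 17 2025 + 15 days = Oct 2 2025.
Next gap: 16 days. Oct 2 2025 + 16 days = Oct 18 2025.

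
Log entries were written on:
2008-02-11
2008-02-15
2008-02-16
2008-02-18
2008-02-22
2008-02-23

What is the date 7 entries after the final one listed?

2008-03-10

Every event lands on a Monday or Friday or Saturday (gaps cycle 4, 1, 2, 4, 1).
So the schedule is: every Monday, Friday and Saturday.
Next Monday: 2008-02-25.
The following Friday is 2008-02-29.
The following Saturday is 2008-03-01.
Next Monday: 2008-03-03.
Next Friday: 2008-03-07.
The following Saturday is 2008-03-08.
Next Monday: 2008-03-10.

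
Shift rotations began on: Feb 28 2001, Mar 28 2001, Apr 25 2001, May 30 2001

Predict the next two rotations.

Jun 27 2001, Jul 25 2001

These are Wednesdays with 28, 28, 35-day gaps.
Each is the final Wednesday of its month — May 30 2001 is past the 28th, so '4th Wednesday' doesn't fit.
Last Wednesday of June 2001: Jun 27 2001.
July 2001 ends with Wednesday Jul 25 2001.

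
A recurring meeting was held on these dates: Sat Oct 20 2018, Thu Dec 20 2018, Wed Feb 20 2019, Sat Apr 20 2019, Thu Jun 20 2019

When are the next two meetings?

The day-of-month is always 20 (61, 62, 59, 61 days between events).
So this recurs on the 20th of every 2 months.
August 2019: Tue Aug 20 2019.
Next: October 2019 → Sun Oct 20 2019.

Tue Aug 20 2019, Sun Oct 20 2019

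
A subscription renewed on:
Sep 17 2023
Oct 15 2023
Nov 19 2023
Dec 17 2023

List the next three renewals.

Gaps: 28, 35, 28 days — a mix of 28 and 35. Every date is a Sunday.
Each is the 3rd Sunday of its month.
3rd Sunday of January 2024: Jan 21 2024.
February 2024 — 3rd Sunday is Feb 18 2024.
3rd Sunday of March 2024: Mar 17 2024.

Jan 21 2024, Feb 18 2024, Mar 17 2024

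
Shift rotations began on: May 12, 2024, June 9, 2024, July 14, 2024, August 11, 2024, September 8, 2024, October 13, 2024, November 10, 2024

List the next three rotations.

December 8, 2024; January 12, 2025; February 9, 2025

Gaps: 28, 35, 28, 28, 35, 28 days — a mix of 28 and 35. Every date is a Sunday.
Each is the 2nd Sunday of its month.
2nd Sunday of December 2024: December 8, 2024.
2nd Sunday of January 2025: January 12, 2025.
2nd Sunday of February 2025: February 9, 2025.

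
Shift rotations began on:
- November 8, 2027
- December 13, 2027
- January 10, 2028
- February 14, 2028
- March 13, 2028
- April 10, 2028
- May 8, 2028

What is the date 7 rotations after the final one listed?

December 11, 2028

All dates are Mondays, 35, 28, 35, 28, 28, 28 days apart.
Specifically, the 2nd Monday of each month.
2nd Monday of June 2028: June 12, 2028.
July 2028 — 2nd Monday is July 10, 2028.
August 2028 — 2nd Monday is August 14, 2028.
September 2028 — 2nd Monday is September 11, 2028.
2nd Monday of October 2028: October 9, 2028.
2nd Monday of November 2028: November 13, 2028.
2nd Monday of December 2028: December 11, 2028.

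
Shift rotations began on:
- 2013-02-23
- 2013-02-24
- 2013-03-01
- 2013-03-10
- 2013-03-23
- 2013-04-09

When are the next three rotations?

2013-04-30, 2013-05-25, 2013-06-23

Intervals are 1, 5, 9, 13, 17 days — an arithmetic progression with common difference 4.
Next gap: 21 days. 2013-04-09 + 21 days = 2013-04-30.
Next gap: 25 days. 2013-04-30 + 25 days = 2013-05-25.
Next gap: 29 days. 2013-05-25 + 29 days = 2013-06-23.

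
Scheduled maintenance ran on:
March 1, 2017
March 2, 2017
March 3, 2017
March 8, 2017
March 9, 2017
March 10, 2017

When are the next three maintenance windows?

Gaps: 1, 1, 5, 1, 1 days — not constant, but cyclic with period 3.
The events fall on every Wednesday, Thursday and Friday.
The following Wednesday is March 15, 2017.
Next Thursday: March 16, 2017.
The following Friday is March 17, 2017.

March 15, 2017; March 16, 2017; March 17, 2017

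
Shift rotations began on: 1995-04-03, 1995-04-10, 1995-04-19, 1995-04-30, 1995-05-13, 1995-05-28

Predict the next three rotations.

Intervals are 7, 9, 11, 13, 15 days — an arithmetic progression with common difference 2.
Next gap: 17 days. 1995-05-28 + 17 days = 1995-06-14.
Next gap: 19 days. 1995-06-14 + 19 days = 1995-07-03.
Next gap: 21 days. 1995-07-03 + 21 days = 1995-07-24.

1995-06-14, 1995-07-03, 1995-07-24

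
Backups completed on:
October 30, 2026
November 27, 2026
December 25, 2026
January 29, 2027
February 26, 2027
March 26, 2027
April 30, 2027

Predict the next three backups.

Every date is a Friday; gaps 28, 28, 35, 28, 28, 35 days.
Each is the last Friday of its month (at least one falls on the 29th or later, ruling out '4th Friday').
Last Friday of May 2027: May 28, 2027.
Last Friday of June 2027: June 25, 2027.
July 2027 ends with Friday July 30, 2027.

May 28, 2027; June 25, 2027; July 30, 2027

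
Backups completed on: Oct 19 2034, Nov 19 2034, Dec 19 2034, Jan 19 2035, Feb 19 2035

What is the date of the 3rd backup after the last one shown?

Gaps: 31, 30, 31, 31 days — not constant. Every event is on the 19th of the month.
Pattern: the 19th of each month.
Next: March 2035 → Mar 19 2035.
Next: April 2035 → Apr 19 2035.
Next: May 2035 → May 19 2035.

May 19 2035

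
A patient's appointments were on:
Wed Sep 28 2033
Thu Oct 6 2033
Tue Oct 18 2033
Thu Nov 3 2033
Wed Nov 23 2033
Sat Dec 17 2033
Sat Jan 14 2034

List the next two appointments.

Gaps: 8, 12, 16, 20, 24, 28 days — each gap is 4 larger than the previous one.
Next gap: 32 days. Sat Jan 14 2034 + 32 days = Wed Feb 15 2034.
Next gap: 36 days. Wed Feb 15 2034 + 36 days = Thu Mar 23 2034.

Wed Feb 15 2034, Thu Mar 23 2034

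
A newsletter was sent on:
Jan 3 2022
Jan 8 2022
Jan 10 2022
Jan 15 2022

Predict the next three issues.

Jan 17 2022, Jan 22 2022, Jan 24 2022

Every event lands on a Monday or Saturday (gaps cycle 5, 2, 5).
So the schedule is: every Monday and Saturday.
The following Monday is Jan 17 2022.
The following Saturday is Jan 22 2022.
The following Monday is Jan 24 2022.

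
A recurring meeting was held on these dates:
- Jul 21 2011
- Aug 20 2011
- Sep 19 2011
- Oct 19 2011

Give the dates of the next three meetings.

Nov 18 2011, Dec 18 2011, Jan 17 2012

Gaps between consecutive events: 30, 30, 30 days — a constant 30-day interval.
Oct 19 2011 + 30 days = Nov 18 2011.
Nov 18 2011 + 30 days = Dec 18 2011.
Dec 18 2011 + 30 days = Jan 17 2012.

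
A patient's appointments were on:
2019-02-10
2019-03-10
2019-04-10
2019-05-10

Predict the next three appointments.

The day-of-month is always 10 (28, 31, 30 days between events).
So this recurs on the 10th of each month.
June 2019: 2019-06-10.
Next: July 2019 → 2019-07-10.
Next: August 2019 → 2019-08-10.

2019-06-10, 2019-07-10, 2019-08-10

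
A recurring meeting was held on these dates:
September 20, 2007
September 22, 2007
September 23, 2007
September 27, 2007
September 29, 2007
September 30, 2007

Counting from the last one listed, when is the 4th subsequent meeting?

Every event lands on a Thursday or Saturday or Sunday (gaps cycle 2, 1, 4, 2, 1).
So the schedule is: every Thursday, Saturday and Sunday.
The following Thursday is October 4, 2007.
Next Saturday: October 6, 2007.
The following Sunday is October 7, 2007.
The following Thursday is October 11, 2007.

October 11, 2007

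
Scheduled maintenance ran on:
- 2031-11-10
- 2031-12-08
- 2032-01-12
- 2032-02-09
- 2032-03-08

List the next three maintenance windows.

Gaps: 28, 35, 28, 28 days — a mix of 28 and 35. Every date is a Monday.
Each is the 2nd Monday of its month.
April 2032 — 2nd Monday is 2032-04-12.
2nd Monday of May 2032: 2032-05-10.
2nd Monday of June 2032: 2032-06-14.

2032-04-12, 2032-05-10, 2032-06-14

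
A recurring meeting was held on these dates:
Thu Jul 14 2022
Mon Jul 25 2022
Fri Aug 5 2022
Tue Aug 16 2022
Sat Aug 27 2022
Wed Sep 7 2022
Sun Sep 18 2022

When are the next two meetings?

Thu Sep 29 2022, Mon Oct 10 2022

The spacing is 11, 11, 11, 11, 11, 11 days — always 11 days.
Sun Sep 18 2022 + 11 days = Thu Sep 29 2022.
Thu Sep 29 2022 + 11 days = Mon Oct 10 2022.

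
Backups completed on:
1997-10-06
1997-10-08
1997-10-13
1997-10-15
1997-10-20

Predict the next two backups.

1997-10-22, 1997-10-27

Gaps: 2, 5, 2, 5 days — not constant, but cyclic with period 2.
The events fall on every Monday and Wednesday.
Next Wednesday: 1997-10-22.
The following Monday is 1997-10-27.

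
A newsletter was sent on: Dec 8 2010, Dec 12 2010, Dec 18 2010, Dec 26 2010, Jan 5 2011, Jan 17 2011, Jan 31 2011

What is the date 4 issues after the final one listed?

The spacing grows by 2 each time: 4, 6, 8, 10, 12, 14 days.
Next gap: 16 days. Jan 31 2011 + 16 days = Feb 16 2011.
Next gap: 18 days. Feb 16 2011 + 18 days = Mar 6 2011.
Next gap: 20 days. Mar 6 2011 + 20 days = Mar 26 2011.
Next gap: 22 days. Mar 26 2011 + 22 days = Apr 17 2011.

Apr 17 2011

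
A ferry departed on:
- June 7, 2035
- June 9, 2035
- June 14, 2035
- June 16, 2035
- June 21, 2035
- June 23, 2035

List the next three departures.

June 28, 2035; June 30, 2035; July 5, 2035

Every event lands on a Thursday or Saturday (gaps cycle 2, 5, 2, 5, 2).
So the schedule is: every Thursday and Saturday.
The following Thursday is June 28, 2035.
Next Saturday: June 30, 2035.
Next Thursday: July 5, 2035.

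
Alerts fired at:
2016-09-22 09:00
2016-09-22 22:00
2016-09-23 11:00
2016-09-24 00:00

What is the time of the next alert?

2016-09-24 13:00

Gaps: 13, 13, 13 hours — each event is 13 hours after the previous one.
2016-09-24 00:00 + 13 h = 2016-09-24 13:00.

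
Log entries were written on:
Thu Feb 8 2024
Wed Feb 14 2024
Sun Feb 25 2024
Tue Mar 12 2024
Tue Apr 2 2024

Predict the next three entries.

Sun Apr 28 2024, Wed May 29 2024, Thu Jul 4 2024

Intervals are 6, 11, 16, 21 days — an arithmetic progression with common difference 5.
Next gap: 26 days. Tue Apr 2 2024 + 26 days = Sun Apr 28 2024.
Next gap: 31 days. Sun Apr 28 2024 + 31 days = Wed May 29 2024.
Next gap: 36 days. Wed May 29 2024 + 36 days = Thu Jul 4 2024.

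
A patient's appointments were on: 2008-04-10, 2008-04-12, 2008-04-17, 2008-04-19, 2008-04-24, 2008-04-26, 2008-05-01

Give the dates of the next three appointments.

Every event lands on a Thursday or Saturday (gaps cycle 2, 5, 2, 5, 2, 5).
So the schedule is: every Thursday and Saturday.
The following Saturday is 2008-05-03.
The following Thursday is 2008-05-08.
Next Saturday: 2008-05-10.

2008-05-03, 2008-05-08, 2008-05-10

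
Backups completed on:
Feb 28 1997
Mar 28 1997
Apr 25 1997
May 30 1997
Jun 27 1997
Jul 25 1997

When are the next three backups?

These are Fridays with 28, 28, 35, 28, 28-day gaps.
Each is the final Friday of its month — May 30 1997 is past the 28th, so '4th Friday' doesn't fit.
August 1997 ends with Friday Aug 29 1997.
September 1997 ends with Friday Sep 26 1997.
Last Friday of October 1997: Oct 31 1997.

Aug 29 1997, Sep 26 1997, Oct 31 1997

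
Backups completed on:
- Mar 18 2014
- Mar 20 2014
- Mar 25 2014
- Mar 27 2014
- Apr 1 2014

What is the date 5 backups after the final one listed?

Gaps: 2, 5, 2, 5 days — not constant, but cyclic with period 2.
The events fall on every Tuesday and Thursday.
The following Thursday is Apr 3 2014.
Next Tuesday: Apr 8 2014.
Next Thursday: Apr 10 2014.
Next Tuesday: Apr 15 2014.
The following Thursday is Apr 17 2014.

Apr 17 2014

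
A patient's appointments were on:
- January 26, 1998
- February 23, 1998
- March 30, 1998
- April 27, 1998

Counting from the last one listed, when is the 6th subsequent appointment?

All Mondays; the gaps (28, 35, 28) vary with month length.
This is the last Monday of each month.
Last Monday of May 1998: May 25, 1998.
Last Monday of June 1998: June 29, 1998.
July 1998 ends with Monday July 27, 1998.
August 1998 ends with Monday August 31, 1998.
September 1998 ends with Monday September 28, 1998.
October 1998 ends with Monday October 26, 1998.

October 26, 1998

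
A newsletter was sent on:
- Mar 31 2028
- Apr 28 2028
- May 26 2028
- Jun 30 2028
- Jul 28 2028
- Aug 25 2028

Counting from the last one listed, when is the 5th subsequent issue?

All Fridays; the gaps (28, 28, 35, 28, 28) vary with month length.
This is the last Friday of each month.
September 2028 ends with Friday Sep 29 2028.
October 2028 ends with Friday Oct 27 2028.
Last Friday of November 2028: Nov 24 2028.
December 2028 ends with Friday Dec 29 2028.
Last Friday of January 2029: Jan 26 2029.

Jan 26 2029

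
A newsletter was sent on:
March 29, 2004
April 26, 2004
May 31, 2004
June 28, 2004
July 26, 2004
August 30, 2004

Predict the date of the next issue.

September 27, 2004

Every date is a Monday; gaps 28, 35, 28, 28, 35 days.
Each is the last Monday of its month (at least one falls on the 29th or later, ruling out '4th Monday').
September 2004 ends with Monday September 27, 2004.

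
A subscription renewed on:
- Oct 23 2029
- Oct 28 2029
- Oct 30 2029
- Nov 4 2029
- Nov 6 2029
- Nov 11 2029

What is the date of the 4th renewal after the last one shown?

Nov 25 2029

Every event lands on a Tuesday or Sunday (gaps cycle 5, 2, 5, 2, 5).
So the schedule is: every Tuesday and Sunday.
The following Tuesday is Nov 13 2029.
The following Sunday is Nov 18 2029.
Next Tuesday: Nov 20 2029.
The following Sunday is Nov 25 2029.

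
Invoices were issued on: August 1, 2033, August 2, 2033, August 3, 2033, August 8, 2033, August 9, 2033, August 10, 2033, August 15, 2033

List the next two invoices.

August 16, 2033; August 17, 2033

Gaps: 1, 1, 5, 1, 1, 5 days — not constant, but cyclic with period 3.
The events fall on every Monday, Tuesday and Wednesday.
Next Tuesday: August 16, 2033.
Next Wednesday: August 17, 2033.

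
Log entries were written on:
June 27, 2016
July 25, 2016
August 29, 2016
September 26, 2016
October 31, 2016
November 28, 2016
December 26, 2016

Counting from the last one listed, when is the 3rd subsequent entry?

March 27, 2017

Every date is a Monday; gaps 28, 35, 28, 35, 28, 28 days.
Each is the last Monday of its month (at least one falls on the 29th or later, ruling out '4th Monday').
January 2017 ends with Monday January 30, 2017.
Last Monday of February 2017: February 27, 2017.
March 2017 ends with Monday March 27, 2017.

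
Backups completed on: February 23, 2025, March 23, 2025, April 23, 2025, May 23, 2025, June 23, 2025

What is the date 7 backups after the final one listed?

Each date is the 23rd; the gaps (28, 31, 30, 31) track the month lengths.
The rule is the 23rd of each month.
July 2025: July 23, 2025.
August 2025: August 23, 2025.
September 2025: September 23, 2025.
October 2025: October 23, 2025.
November 2025: November 23, 2025.
December 2025: December 23, 2025.
January 2026: January 23, 2026.

January 23, 2026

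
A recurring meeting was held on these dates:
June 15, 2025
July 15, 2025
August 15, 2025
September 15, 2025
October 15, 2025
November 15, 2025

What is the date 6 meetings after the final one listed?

May 15, 2026

Gaps: 30, 31, 31, 30, 31 days — not constant. Every event is on the 15th of the month.
Pattern: the 15th of each month.
Next: December 2025 → December 15, 2025.
January 2026: January 15, 2026.
Next: February 2026 → February 15, 2026.
March 2026: March 15, 2026.
April 2026: April 15, 2026.
May 2026: May 15, 2026.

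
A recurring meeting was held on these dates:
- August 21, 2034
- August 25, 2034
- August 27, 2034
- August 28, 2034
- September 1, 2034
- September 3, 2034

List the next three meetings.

September 4, 2034; September 8, 2034; September 10, 2034

Gaps: 4, 2, 1, 4, 2 days — not constant, but cyclic with period 3.
The events fall on every Monday, Friday and Sunday.
The following Monday is September 4, 2034.
The following Friday is September 8, 2034.
The following Sunday is September 10, 2034.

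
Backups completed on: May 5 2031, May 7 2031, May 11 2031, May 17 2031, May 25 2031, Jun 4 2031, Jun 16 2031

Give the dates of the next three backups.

Intervals are 2, 4, 6, 8, 10, 12 days — an arithmetic progression with common difference 2.
Next gap: 14 days. Jun 16 2031 + 14 days = Jun 30 2031.
Next gap: 16 days. Jun 30 2031 + 16 days = Jul 16 2031.
Next gap: 18 days. Jul 16 2031 + 18 days = Aug 3 2031.

Jun 30 2031, Jul 16 2031, Aug 3 2031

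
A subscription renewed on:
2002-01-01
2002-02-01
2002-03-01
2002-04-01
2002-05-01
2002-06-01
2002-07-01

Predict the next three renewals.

Each date is the 1st; the gaps (31, 28, 31, 30, 31, 30) track the month lengths.
The rule is the 1st of each month.
August 2002: 2002-08-01.
Next: September 2002 → 2002-09-01.
Next: October 2002 → 2002-10-01.

2002-08-01, 2002-09-01, 2002-10-01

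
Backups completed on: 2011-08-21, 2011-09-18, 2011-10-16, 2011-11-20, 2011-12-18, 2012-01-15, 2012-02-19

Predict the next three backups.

Gaps: 28, 28, 35, 28, 28, 35 days — a mix of 28 and 35. Every date is a Sunday.
Each is the 3rd Sunday of its month.
3rd Sunday of March 2012: 2012-03-18.
3rd Sunday of April 2012: 2012-04-15.
3rd Sunday of May 2012: 2012-05-20.

2012-03-18, 2012-04-15, 2012-05-20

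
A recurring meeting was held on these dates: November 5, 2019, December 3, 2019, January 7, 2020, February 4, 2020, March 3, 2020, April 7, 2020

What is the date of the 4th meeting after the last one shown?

August 4, 2020

These are Tuesdays at 28- or 35-day spacing (28, 35, 28, 28, 35).
The pattern: 1st Tuesday of the month.
May 2020 — 1st Tuesday is May 5, 2020.
June 2020 — 1st Tuesday is June 2, 2020.
July 2020 — 1st Tuesday is July 7, 2020.
1st Tuesday of August 2020: August 4, 2020.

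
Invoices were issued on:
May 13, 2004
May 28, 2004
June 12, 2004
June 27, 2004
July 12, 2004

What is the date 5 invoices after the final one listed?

Gaps between consecutive events: 15, 15, 15, 15 days — a constant 15-day interval.
July 12, 2004 + 15 days = July 27, 2004.
July 27, 2004 + 15 days = August 11, 2004.
August 11, 2004 + 15 days = August 26, 2004.
August 26, 2004 + 15 days = September 10, 2004.
September 10, 2004 + 15 days = September 25, 2004.

September 25, 2004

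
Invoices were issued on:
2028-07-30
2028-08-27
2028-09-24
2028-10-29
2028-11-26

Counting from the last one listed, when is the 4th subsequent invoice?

2029-03-25

These are Sundays with 28, 28, 35, 28-day gaps.
Each is the final Sunday of its month — 2028-07-30 is past the 28th, so '4th Sunday' doesn't fit.
Last Sunday of December 2028: 2028-12-31.
Last Sunday of January 2029: 2029-01-28.
February 2029 ends with Sunday 2029-02-25.
March 2029 ends with Sunday 2029-03-25.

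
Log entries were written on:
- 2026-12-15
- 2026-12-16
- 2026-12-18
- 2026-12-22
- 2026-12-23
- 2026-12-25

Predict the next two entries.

The gap pattern 1, 2, 4, 1, 2 repeats every 3 events.
These are the Tuesdays, Wednesdays and Fridays of each week.
The following Tuesday is 2026-12-29.
Next Wednesday: 2026-12-30.

2026-12-29, 2026-12-30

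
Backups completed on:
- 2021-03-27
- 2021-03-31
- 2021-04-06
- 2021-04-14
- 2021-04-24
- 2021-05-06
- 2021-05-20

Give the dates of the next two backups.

2021-06-05, 2021-06-23

Gaps: 4, 6, 8, 10, 12, 14 days — each gap is 2 larger than the previous one.
Next gap: 16 days. 2021-05-20 + 16 days = 2021-06-05.
Next gap: 18 days. 2021-06-05 + 18 days = 2021-06-23.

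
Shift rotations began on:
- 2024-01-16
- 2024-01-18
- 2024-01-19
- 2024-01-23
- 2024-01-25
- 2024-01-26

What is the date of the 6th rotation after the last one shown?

2024-02-09

Gaps: 2, 1, 4, 2, 1 days — not constant, but cyclic with period 3.
The events fall on every Tuesday, Thursday and Friday.
The following Tuesday is 2024-01-30.
The following Thursday is 2024-02-01.
The following Friday is 2024-02-02.
The following Tuesday is 2024-02-06.
Next Thursday: 2024-02-08.
Next Friday: 2024-02-09.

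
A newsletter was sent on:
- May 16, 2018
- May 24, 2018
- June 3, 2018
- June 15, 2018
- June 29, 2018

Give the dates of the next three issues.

July 15, 2018; August 2, 2018; August 22, 2018

Gaps: 8, 10, 12, 14 days — each gap is 2 larger than the previous one.
Next gap: 16 days. June 29, 2018 + 16 days = July 15, 2018.
Next gap: 18 days. July 15, 2018 + 18 days = August 2, 2018.
Next gap: 20 days. August 2, 2018 + 20 days = August 22, 2018.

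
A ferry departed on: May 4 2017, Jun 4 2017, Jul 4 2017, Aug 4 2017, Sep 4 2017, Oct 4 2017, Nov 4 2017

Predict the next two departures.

Dec 4 2017, Jan 4 2018

The day-of-month is always 4 (31, 30, 31, 31, 30, 31 days between events).
So this recurs on the 4th of each month.
Next: December 2017 → Dec 4 2017.
Next: January 2018 → Jan 4 2018.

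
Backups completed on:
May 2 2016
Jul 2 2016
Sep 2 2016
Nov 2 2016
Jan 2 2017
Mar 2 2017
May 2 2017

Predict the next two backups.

The day-of-month is always 2 (61, 62, 61, 61, 59, 61 days between events).
So this recurs on the 2nd of every 2 months.
July 2017: Jul 2 2017.
Next: September 2017 → Sep 2 2017.

Jul 2 2017, Sep 2 2017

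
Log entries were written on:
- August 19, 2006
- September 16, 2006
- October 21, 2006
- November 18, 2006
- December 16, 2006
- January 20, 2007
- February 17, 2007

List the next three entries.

March 17, 2007; April 21, 2007; May 19, 2007

Gaps: 28, 35, 28, 28, 35, 28 days — a mix of 28 and 35. Every date is a Saturday.
Each is the 3rd Saturday of its month.
March 2007 — 3rd Saturday is March 17, 2007.
3rd Saturday of April 2007: April 21, 2007.
May 2007 — 3rd Saturday is May 19, 2007.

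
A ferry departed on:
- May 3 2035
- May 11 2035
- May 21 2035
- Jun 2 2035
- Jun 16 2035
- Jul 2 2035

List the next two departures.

Intervals are 8, 10, 12, 14, 16 days — an arithmetic progression with common difference 2.
Next gap: 18 days. Jul 2 2035 + 18 days = Jul 20 2035.
Next gap: 20 days. Jul 20 2035 + 20 days = Aug 9 2035.

Jul 20 2035, Aug 9 2035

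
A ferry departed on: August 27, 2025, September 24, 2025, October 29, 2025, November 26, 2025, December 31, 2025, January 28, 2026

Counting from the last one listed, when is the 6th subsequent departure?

July 29, 2026

All Wednesdays; the gaps (28, 35, 28, 35, 28) vary with month length.
This is the last Wednesday of each month.
February 2026 ends with Wednesday February 25, 2026.
March 2026 ends with Wednesday March 25, 2026.
Last Wednesday of April 2026: April 29, 2026.
May 2026 ends with Wednesday May 27, 2026.
June 2026 ends with Wednesday June 24, 2026.
July 2026 ends with Wednesday July 29, 2026.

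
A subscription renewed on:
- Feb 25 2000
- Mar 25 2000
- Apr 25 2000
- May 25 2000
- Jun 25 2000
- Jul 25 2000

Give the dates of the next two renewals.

The day-of-month is always 25 (29, 31, 30, 31, 30 days between events).
So this recurs on the 25th of each month.
Next: August 2000 → Aug 25 2000.
September 2000: Sep 25 2000.

Aug 25 2000, Sep 25 2000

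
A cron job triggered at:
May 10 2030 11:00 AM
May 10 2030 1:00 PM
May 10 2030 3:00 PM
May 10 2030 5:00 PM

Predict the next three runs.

May 10 2030 7:00 PM, May 10 2030 9:00 PM, May 10 2030 11:00 PM

The interval is a steady 2 hours (2, 2, 2).
May 10 2030 5:00 PM + 2 h = May 10 2030 7:00 PM.
May 10 2030 7:00 PM + 2 h = May 10 2030 9:00 PM.
May 10 2030 9:00 PM + 2 h = May 10 2030 11:00 PM.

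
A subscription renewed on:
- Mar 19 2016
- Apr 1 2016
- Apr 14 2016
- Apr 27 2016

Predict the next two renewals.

Every event comes 13 days after the last (13, 13, 13).
Apr 27 2016 + 13 days = May 10 2016.
May 10 2016 + 13 days = May 23 2016.

May 10 2016, May 23 2016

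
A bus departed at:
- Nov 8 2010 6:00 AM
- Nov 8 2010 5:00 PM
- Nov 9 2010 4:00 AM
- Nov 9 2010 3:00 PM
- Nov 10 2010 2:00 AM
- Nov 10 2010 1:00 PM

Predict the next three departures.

Nov 11 2010 12:00 AM, Nov 11 2010 11:00 AM, Nov 11 2010 10:00 PM

Spacing: 11, 11, 11, 11, 11 h — constant 11 h.
Nov 10 2010 1:00 PM + 11 h = Nov 11 2010 12:00 AM.
Nov 11 2010 12:00 AM + 11 h = Nov 11 2010 11:00 AM.
Nov 11 2010 11:00 AM + 11 h = Nov 11 2010 10:00 PM.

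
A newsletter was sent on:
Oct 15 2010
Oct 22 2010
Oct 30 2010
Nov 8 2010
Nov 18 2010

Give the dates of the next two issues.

Nov 29 2010, Dec 11 2010

Intervals are 7, 8, 9, 10 days — an arithmetic progression with common difference 1.
Next gap: 11 days. Nov 18 2010 + 11 days = Nov 29 2010.
Next gap: 12 days. Nov 29 2010 + 12 days = Dec 11 2010.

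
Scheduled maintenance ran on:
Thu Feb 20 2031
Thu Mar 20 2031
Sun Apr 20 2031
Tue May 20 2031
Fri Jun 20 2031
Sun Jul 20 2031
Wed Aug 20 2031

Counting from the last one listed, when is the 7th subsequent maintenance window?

Each date is the 20th; the gaps (28, 31, 30, 31, 30, 31) track the month lengths.
The rule is the 20th of each month.
Next: September 2031 → Sat Sep 20 2031.
Next: October 2031 → Mon Oct 20 2031.
Next: November 2031 → Thu Nov 20 2031.
Next: December 2031 → Sat Dec 20 2031.
Next: January 2032 → Tue Jan 20 2032.
Next: February 2032 → Fri Feb 20 2032.
March 2032: Sat Mar 20 2032.

Sat Mar 20 2032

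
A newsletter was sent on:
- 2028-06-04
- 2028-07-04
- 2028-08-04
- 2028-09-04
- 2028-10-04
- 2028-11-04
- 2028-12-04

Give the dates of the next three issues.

2029-01-04, 2029-02-04, 2029-03-04

Gaps: 30, 31, 31, 30, 31, 30 days — not constant. Every event is on the 4th of the month.
Pattern: the 4th of each month.
January 2029: 2029-01-04.
February 2029: 2029-02-04.
Next: March 2029 → 2029-03-04.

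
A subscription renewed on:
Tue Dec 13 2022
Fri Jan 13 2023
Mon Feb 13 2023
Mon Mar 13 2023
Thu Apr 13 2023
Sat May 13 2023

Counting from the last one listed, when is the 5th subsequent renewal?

Fri Oct 13 2023

Gaps: 31, 31, 28, 31, 30 days — not constant. Every event is on the 13th of the month.
Pattern: the 13th of each month.
Next: June 2023 → Tue Jun 13 2023.
July 2023: Thu Jul 13 2023.
Next: August 2023 → Sun Aug 13 2023.
Next: September 2023 → Wed Sep 13 2023.
October 2023: Fri Oct 13 2023.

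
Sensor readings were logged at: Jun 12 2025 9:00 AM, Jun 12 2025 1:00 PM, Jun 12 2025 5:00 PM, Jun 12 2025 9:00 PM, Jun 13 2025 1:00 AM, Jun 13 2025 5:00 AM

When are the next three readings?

Jun 13 2025 9:00 AM, Jun 13 2025 1:00 PM, Jun 13 2025 5:00 PM

Gaps: 4, 4, 4, 4, 4 hours — each event is 4 hours after the previous one.
Jun 13 2025 5:00 AM + 4 h = Jun 13 2025 9:00 AM.
Jun 13 2025 9:00 AM + 4 h = Jun 13 2025 1:00 PM.
Jun 13 2025 1:00 PM + 4 h = Jun 13 2025 5:00 PM.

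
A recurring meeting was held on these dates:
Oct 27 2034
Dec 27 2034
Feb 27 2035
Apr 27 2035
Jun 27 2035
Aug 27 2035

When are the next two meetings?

Oct 27 2035, Dec 27 2035

Gaps: 61, 62, 59, 61, 61 days — not constant. Every event is on the 27th of the month.
Pattern: the 27th of every 2 months.
October 2035: Oct 27 2035.
December 2035: Dec 27 2035.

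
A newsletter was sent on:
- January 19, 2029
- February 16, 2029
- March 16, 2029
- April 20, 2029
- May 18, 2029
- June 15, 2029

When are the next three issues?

July 20, 2029; August 17, 2029; September 21, 2029

All dates are Fridays, 28, 28, 35, 28, 28 days apart.
Specifically, the 3rd Friday of each month.
3rd Friday of July 2029: July 20, 2029.
3rd Friday of August 2029: August 17, 2029.
3rd Friday of September 2029: September 21, 2029.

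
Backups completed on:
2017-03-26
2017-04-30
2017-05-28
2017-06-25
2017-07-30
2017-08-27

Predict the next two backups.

Every date is a Sunday; gaps 35, 28, 28, 35, 28 days.
Each is the last Sunday of its month (at least one falls on the 29th or later, ruling out '4th Sunday').
Last Sunday of September 2017: 2017-09-24.
Last Sunday of October 2017: 2017-10-29.

2017-09-24, 2017-10-29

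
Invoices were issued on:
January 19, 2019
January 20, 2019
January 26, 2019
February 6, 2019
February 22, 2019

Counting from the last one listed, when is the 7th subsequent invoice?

Gaps: 1, 6, 11, 16 days — each gap is 5 larger than the previous one.
Next gap: 21 days. February 22, 2019 + 21 days = March 15, 2019.
Next gap: 26 days. March 15, 2019 + 26 days = April 10, 2019.
Next gap: 31 days. April 10, 2019 + 31 days = May 11, 2019.
Next gap: 36 days. May 11, 2019 + 36 days = June 16, 2019.
Next gap: 41 days. June 16, 2019 + 41 days = July 27, 2019.
Next gap: 46 days. July 27, 2019 + 46 days = September 11, 2019.
Next gap: 51 days. September 11, 2019 + 51 days = November 1, 2019.

November 1, 2019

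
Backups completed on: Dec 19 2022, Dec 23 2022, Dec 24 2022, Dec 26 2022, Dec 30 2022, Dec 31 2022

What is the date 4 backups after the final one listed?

Gaps: 4, 1, 2, 4, 1 days — not constant, but cyclic with period 3.
The events fall on every Monday, Friday and Saturday.
Next Monday: Jan 2 2023.
Next Friday: Jan 6 2023.
The following Saturday is Jan 7 2023.
The following Monday is Jan 9 2023.

Jan 9 2023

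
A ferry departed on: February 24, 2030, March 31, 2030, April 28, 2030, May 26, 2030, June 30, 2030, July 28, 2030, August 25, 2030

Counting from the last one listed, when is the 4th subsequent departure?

December 29, 2030

Every date is a Sunday; gaps 35, 28, 28, 35, 28, 28 days.
Each is the last Sunday of its month (at least one falls on the 29th or later, ruling out '4th Sunday').
Last Sunday of September 2030: September 29, 2030.
Last Sunday of October 2030: October 27, 2030.
Last Sunday of November 2030: November 24, 2030.
December 2030 ends with Sunday December 29, 2030.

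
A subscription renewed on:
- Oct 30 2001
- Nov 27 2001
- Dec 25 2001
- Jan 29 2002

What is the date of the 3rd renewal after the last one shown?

These are Tuesdays with 28, 28, 35-day gaps.
Each is the final Tuesday of its month — Oct 30 2001 is past the 28th, so '4th Tuesday' doesn't fit.
February 2002 ends with Tuesday Feb 26 2002.
March 2002 ends with Tuesday Mar 26 2002.
April 2002 ends with Tuesday Apr 30 2002.

Apr 30 2002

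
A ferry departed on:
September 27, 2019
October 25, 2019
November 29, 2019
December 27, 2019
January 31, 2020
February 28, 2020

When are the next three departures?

March 27, 2020; April 24, 2020; May 29, 2020

All Fridays; the gaps (28, 35, 28, 35, 28) vary with month length.
This is the last Friday of each month.
Last Friday of March 2020: March 27, 2020.
Last Friday of April 2020: April 24, 2020.
Last Friday of May 2020: May 29, 2020.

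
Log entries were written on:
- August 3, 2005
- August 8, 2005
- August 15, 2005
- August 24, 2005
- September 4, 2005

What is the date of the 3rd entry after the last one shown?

October 19, 2005

The spacing grows by 2 each time: 5, 7, 9, 11 days.
Next gap: 13 days. September 4, 2005 + 13 days = September 17, 2005.
Next gap: 15 days. September 17, 2005 + 15 days = October 2, 2005.
Next gap: 17 days. October 2, 2005 + 17 days = October 19, 2005.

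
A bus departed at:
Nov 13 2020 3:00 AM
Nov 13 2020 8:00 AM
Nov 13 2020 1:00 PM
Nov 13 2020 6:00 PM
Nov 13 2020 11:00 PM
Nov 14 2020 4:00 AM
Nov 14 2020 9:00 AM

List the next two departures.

Nov 14 2020 2:00 PM, Nov 14 2020 7:00 PM

Gaps: 5, 5, 5, 5, 5, 5 hours — each event is 5 hours after the previous one.
Nov 14 2020 9:00 AM + 5 h = Nov 14 2020 2:00 PM.
Nov 14 2020 2:00 PM + 5 h = Nov 14 2020 7:00 PM.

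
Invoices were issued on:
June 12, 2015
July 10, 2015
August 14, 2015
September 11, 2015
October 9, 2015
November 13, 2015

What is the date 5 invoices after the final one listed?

Gaps: 28, 35, 28, 28, 35 days — a mix of 28 and 35. Every date is a Friday.
Each is the 2nd Friday of its month.
December 2015 — 2nd Friday is December 11, 2015.
January 2016 — 2nd Friday is January 8, 2016.
2nd Friday of February 2016: February 12, 2016.
March 2016 — 2nd Friday is March 11, 2016.
2nd Friday of April 2016: April 8, 2016.

April 8, 2016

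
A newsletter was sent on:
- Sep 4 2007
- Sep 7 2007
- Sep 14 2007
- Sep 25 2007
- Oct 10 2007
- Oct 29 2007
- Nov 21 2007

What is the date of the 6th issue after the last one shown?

Intervals are 3, 7, 11, 15, 19, 23 days — an arithmetic progression with common difference 4.
Next gap: 27 days. Nov 21 2007 + 27 days = Dec 18 2007.
Next gap: 31 days. Dec 18 2007 + 31 days = Jan 18 2008.
Next gap: 35 days. Jan 18 2008 + 35 days = Feb 22 2008.
Next gap: 39 days. Feb 22 2008 + 39 days = Apr 1 2008.
Next gap: 43 days. Apr 1 2008 + 43 days = May 14 2008.
Next gap: 47 days. May 14 2008 + 47 days = Jun 30 2008.

Jun 30 2008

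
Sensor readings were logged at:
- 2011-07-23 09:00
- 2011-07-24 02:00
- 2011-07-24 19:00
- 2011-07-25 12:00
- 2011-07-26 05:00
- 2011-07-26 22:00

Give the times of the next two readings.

2011-07-27 15:00, 2011-07-28 08:00

The interval is a steady 17 hours (17, 17, 17, 17, 17).
2011-07-26 22:00 + 17 h = 2011-07-27 15:00.
2011-07-27 15:00 + 17 h = 2011-07-28 08:00.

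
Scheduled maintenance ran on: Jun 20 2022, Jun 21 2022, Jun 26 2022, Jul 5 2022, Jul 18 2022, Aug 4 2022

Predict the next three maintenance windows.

The spacing grows by 4 each time: 1, 5, 9, 13, 17 days.
Next gap: 21 days. Aug 4 2022 + 21 days = Aug 25 2022.
Next gap: 25 days. Aug 25 2022 + 25 days = Sep 19 2022.
Next gap: 29 days. Sep 19 2022 + 29 days = Oct 18 2022.

Aug 25 2022, Sep 19 2022, Oct 18 2022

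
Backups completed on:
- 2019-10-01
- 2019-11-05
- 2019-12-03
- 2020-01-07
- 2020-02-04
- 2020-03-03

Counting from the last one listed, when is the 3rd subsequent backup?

2020-06-02

Gaps: 35, 28, 35, 28, 28 days — a mix of 28 and 35. Every date is a Tuesday.
Each is the 1st Tuesday of its month.
April 2020 — 1st Tuesday is 2020-04-07.
May 2020 — 1st Tuesday is 2020-05-05.
1st Tuesday of June 2020: 2020-06-02.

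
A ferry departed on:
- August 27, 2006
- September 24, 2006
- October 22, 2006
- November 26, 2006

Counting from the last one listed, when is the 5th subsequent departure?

April 22, 2007

All dates are Sundays, 28, 28, 35 days apart.
Specifically, the 4th Sunday of each month.
December 2006 — 4th Sunday is December 24, 2006.
4th Sunday of January 2007: January 28, 2007.
4th Sunday of February 2007: February 25, 2007.
March 2007 — 4th Sunday is March 25, 2007.
April 2007 — 4th Sunday is April 22, 2007.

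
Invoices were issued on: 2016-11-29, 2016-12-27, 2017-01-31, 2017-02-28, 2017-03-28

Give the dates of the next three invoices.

These are Tuesdays with 28, 35, 28, 28-day gaps.
Each is the final Tuesday of its month — 2016-11-29 is past the 28th, so '4th Tuesday' doesn't fit.
April 2017 ends with Tuesday 2017-04-25.
May 2017 ends with Tuesday 2017-05-30.
June 2017 ends with Tuesday 2017-06-27.

2017-04-25, 2017-05-30, 2017-06-27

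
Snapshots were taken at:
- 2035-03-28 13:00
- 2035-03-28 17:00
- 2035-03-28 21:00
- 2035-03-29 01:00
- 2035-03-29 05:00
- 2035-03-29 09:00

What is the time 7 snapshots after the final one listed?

2035-03-30 13:00

The interval is a steady 4 hours (4, 4, 4, 4, 4).
2035-03-29 09:00 + 4 h = 2035-03-29 13:00.
2035-03-29 13:00 + 4 h = 2035-03-29 17:00.
2035-03-29 17:00 + 4 h = 2035-03-29 21:00.
2035-03-29 21:00 + 4 h = 2035-03-30 01:00.
2035-03-30 01:00 + 4 h = 2035-03-30 05:00.
2035-03-30 05:00 + 4 h = 2035-03-30 09:00.
2035-03-30 09:00 + 4 h = 2035-03-30 13:00.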